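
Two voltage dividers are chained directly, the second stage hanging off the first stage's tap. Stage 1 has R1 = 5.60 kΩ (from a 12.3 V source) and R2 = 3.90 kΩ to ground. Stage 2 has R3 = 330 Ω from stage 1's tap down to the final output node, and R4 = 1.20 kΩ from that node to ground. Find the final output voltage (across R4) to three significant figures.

V_out ≈ 1.58 V

Stage 2 presents R3+R4 = 1530 Ω as a load on stage 1's tap.
Stage 1's lower leg becomes R2‖(R3+R4) = 1099 Ω, so V_mid = 12.3 × 1099/6699 = 2.018 V.
Stage 2 is itself unloaded: V_out = V_mid × R4/(R3+R4) = 2.018 × 1200/1530 = 1.58 V.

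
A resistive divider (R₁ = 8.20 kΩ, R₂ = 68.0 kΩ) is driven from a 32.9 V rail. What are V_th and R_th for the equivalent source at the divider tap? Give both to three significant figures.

V_th = 29.4 V, R_th = 7.32 kΩ

V_th is the open-circuit tap voltage: 32.9 × 68.0/(8.20 + 68.0) = 29.4 V.
With the supply zeroed, R₁ and R₂ appear in parallel from the tap: R_th = R₁‖R₂ = (8.20 × 68.0)/76.20 = 7.32 kΩ.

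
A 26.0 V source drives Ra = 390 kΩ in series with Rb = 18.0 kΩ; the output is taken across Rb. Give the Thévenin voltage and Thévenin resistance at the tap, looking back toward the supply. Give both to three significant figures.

V_th is the open-circuit tap voltage: 26.0 × 18.0/(390 + 18.0) = 1.15 V.
With the supply zeroed, Ra and Rb appear in parallel from the tap: R_th = Ra‖Rb = (390 × 18.0)/408.0 = 17.2 kΩ.

V_th = 1.15 V, R_th = 17.2 kΩ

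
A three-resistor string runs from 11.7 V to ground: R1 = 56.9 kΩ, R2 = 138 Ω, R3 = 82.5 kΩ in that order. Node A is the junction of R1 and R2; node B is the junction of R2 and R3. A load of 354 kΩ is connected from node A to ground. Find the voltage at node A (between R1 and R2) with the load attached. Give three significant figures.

Below node A the series string R2+R3 = 82640 Ω sits in parallel with the 354000 Ω load: 67000 Ω.
V_A = 11.7 × 67000/(56900 + 67000) = 6.33 V.

V ≈ 6.33 V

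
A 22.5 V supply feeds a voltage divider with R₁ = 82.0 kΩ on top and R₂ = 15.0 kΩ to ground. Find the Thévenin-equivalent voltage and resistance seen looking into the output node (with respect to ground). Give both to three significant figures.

V_th = 3.48 V, R_th = 12.7 kΩ

V_th is the open-circuit tap voltage: 22.5 × 15.0/(82.0 + 15.0) = 3.48 V.
With the supply zeroed, R₁ and R₂ appear in parallel from the tap: R_th = R₁‖R₂ = (82.0 × 15.0)/97.00 = 12.7 kΩ.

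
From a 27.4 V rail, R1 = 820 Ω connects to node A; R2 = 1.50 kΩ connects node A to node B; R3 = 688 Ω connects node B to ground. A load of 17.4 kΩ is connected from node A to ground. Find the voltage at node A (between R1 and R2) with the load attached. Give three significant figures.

Below node A the series string R2+R3 = 2188 Ω sits in parallel with the 17400 Ω load: 1944 Ω.
V_A = 27.4 × 1944/(820 + 1944) = 19.3 V.

V ≈ 19.3 V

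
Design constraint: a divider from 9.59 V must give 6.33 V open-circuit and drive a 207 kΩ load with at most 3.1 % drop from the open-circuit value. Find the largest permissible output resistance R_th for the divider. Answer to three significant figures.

R_th ≤ 6.62 kΩ

Loading drop = R_th/(R_th + R_L) ≤ 0.0310, so R_th ≤ R_L · ε/(1−ε) = 207 kΩ × 0.0310/0.9690 = 6.62 kΩ.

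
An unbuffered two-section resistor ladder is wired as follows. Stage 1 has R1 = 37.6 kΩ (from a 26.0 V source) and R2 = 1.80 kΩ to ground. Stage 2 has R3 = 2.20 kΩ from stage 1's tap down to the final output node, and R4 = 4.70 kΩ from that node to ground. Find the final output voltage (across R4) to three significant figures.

V_out ≈ 0.648 V

Stage 2 presents R3+R4 = 6.900 kΩ as a load on stage 1's tap.
Stage 1's lower leg becomes R2‖(R3+R4) = 1.428 kΩ, so V_mid = 26.0 × 1.428/39.03 = 0.9511 V.
Stage 2 is itself unloaded: V_out = V_mid × R4/(R3+R4) = 0.9511 × 4.70/6.900 = 0.648 V.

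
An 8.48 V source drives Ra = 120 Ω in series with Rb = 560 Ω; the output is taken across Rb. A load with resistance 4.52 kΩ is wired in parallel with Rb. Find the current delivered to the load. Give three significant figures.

I_L ≈ 1.51 mA

Rb‖R_L = 498.3 Ω; V_out = 8.48 × 498.3/618.3 = 6.834 V.
I_L = V_out / R_L = 6.834 / 4.52 kΩ = 1.51 mA.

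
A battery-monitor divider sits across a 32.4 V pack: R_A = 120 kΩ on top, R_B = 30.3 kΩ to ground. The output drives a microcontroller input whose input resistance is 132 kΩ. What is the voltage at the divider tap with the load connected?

V_out ≈ 5.52 V

The load sits in parallel with R_B: R_B‖R_L = (30.3 × 132) / (30.3 + 132) = 24.64 kΩ.
V_out = 32.4 × 24.64 / (120 + 24.64) = 32.4 × 24.64/144.6 = 5.52 V.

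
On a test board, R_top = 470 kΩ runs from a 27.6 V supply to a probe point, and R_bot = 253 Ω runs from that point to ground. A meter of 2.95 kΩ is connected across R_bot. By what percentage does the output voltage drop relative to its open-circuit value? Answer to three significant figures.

7.89 %

The divider's output (Thévenin) resistance is R_top‖R_bot = 252.9 Ω.
Fractional drop under load = R_th/(R_th + R_L) = 252.9 / (252.9 + 2950) = 0.07895.
So the output falls by 7.89 %.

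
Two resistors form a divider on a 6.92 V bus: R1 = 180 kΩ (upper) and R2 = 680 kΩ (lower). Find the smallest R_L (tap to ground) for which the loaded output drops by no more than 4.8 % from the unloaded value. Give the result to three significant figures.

Output resistance R_th = R1‖R2 = (180 × 680)/860.0 = 142.3 kΩ.
The fractional drop is R_th/(R_th + R_L); requiring this ≤ 0.0480 gives R_L ≥ R_th(1/0.0480 − 1) = 142.3 × 19.83 = 2.82 MΩ.

R_L(min) ≈ 2.82 MΩ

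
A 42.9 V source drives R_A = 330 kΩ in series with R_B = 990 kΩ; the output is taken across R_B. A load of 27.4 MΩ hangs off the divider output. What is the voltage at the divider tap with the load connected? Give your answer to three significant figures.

The load sits in parallel with R_B: R_B‖R_L = (990 × 27400) / (990 + 27400) = 955.5 kΩ.
V_out = 42.9 × 955.5 / (330 + 955.5) = 42.9 × 955.5/1285 = 31.9 V.

V_out ≈ 31.9 V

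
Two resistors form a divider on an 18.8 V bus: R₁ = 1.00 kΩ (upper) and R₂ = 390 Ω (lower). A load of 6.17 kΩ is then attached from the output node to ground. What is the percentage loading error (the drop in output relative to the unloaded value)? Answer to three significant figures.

The divider's output (Thévenin) resistance is R₁‖R₂ = 280.6 Ω.
Fractional drop under load = R_th/(R_th + R_L) = 280.6 / (280.6 + 6170) = 0.04350.
So the output falls by 4.35 %.

4.35 %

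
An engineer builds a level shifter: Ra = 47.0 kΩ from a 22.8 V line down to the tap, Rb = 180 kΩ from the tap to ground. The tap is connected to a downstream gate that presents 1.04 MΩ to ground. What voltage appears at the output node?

The load sits in parallel with Rb: Rb‖R_L = (180 × 1040) / (180 + 1040) = 153.4 kΩ.
V_out = 22.8 × 153.4 / (47.0 + 153.4) = 22.8 × 153.4/200.4 = 17.5 V.
(Unloaded it would have been 18.1 V.)

V_out ≈ 17.5 V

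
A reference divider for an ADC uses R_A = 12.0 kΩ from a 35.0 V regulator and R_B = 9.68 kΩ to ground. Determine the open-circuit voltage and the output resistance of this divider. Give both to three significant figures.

V_th is the open-circuit tap voltage: 35.0 × 9.68/(12.0 + 9.68) = 15.6 V.
With the supply zeroed, R_A and R_B appear in parallel from the tap: R_th = R_A‖R_B = (12.0 × 9.68)/21.68 = 5.36 kΩ.

V_th = 15.6 V, R_th = 5.36 kΩ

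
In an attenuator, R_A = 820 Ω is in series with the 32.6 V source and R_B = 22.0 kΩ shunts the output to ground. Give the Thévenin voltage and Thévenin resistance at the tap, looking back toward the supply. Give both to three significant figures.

V_th is the open-circuit tap voltage: 32.6 × 22000/(820 + 22000) = 31.4 V.
With the supply zeroed, R_A and R_B appear in parallel from the tap: R_th = R_A‖R_B = (820 × 22000)/22820 = 791 Ω.

V_th = 31.4 V, R_th = 791 Ω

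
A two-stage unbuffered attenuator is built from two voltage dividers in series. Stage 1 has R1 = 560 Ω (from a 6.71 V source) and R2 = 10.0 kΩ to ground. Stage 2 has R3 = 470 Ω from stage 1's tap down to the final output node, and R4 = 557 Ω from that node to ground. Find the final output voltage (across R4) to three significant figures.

V_out ≈ 2.27 V

Stage 2 presents R3+R4 = 1027 Ω as a load on stage 1's tap.
Stage 1's lower leg becomes R2‖(R3+R4) = 931.4 Ω, so V_mid = 6.71 × 931.4/1491 = 4.190 V.
Stage 2 is itself unloaded: V_out = V_mid × R4/(R3+R4) = 4.190 × 557/1027 = 2.27 V.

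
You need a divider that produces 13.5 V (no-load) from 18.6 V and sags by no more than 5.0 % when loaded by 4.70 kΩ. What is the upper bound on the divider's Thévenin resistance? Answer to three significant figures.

R_th ≤ 247 Ω

Loading drop = R_th/(R_th + R_L) ≤ 0.0500, so R_th ≤ R_L · ε/(1−ε) = 4.70 kΩ × 0.0500/0.9500 = 247 Ω.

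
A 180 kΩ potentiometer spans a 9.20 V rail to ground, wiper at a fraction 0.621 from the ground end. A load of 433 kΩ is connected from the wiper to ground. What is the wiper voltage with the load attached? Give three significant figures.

V ≈ 5.20 V

The wiper splits the pot into (1−α)R = 68.22 kΩ above and αR = 111.8 kΩ below.
Lower section ‖ load = 88.84 kΩ.
V_wiper = 9.20 × 88.84/(68.22 + 88.84) = 5.20 V.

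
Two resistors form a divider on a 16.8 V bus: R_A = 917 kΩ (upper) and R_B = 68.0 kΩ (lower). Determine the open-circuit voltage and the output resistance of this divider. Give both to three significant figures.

V_th = 1.16 V, R_th = 63.3 kΩ

V_th is the open-circuit tap voltage: 16.8 × 68.0/(917 + 68.0) = 1.16 V.
With the supply zeroed, R_A and R_B appear in parallel from the tap: R_th = R_A‖R_B = (917 × 68.0)/985.0 = 63.3 kΩ.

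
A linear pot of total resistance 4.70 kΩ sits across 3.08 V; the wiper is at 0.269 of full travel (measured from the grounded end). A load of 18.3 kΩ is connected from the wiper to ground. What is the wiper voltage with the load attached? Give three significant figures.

V ≈ 0.789 V

The wiper splits the pot into (1−α)R = 3.436 kΩ above and αR = 1.264 kΩ below.
Lower section ‖ load = 1.183 kΩ.
V_wiper = 3.08 × 1.183/(3.436 + 1.183) = 0.789 V.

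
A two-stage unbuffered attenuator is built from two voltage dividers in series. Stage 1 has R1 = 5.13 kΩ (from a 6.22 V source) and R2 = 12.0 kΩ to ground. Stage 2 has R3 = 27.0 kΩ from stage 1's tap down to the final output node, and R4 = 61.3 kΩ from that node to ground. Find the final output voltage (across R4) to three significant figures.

Stage 2 presents R3+R4 = 88.30 kΩ as a load on stage 1's tap.
Stage 1's lower leg becomes R2‖(R3+R4) = 10.56 kΩ, so V_mid = 6.22 × 10.56/15.69 = 4.187 V.
Stage 2 is itself unloaded: V_out = V_mid × R4/(R3+R4) = 4.187 × 61.3/88.30 = 2.91 V.

V_out ≈ 2.91 V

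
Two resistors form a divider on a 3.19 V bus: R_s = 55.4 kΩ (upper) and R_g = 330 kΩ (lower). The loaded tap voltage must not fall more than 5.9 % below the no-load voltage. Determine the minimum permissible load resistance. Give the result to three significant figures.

R_L(min) ≈ 757 kΩ

Output resistance R_th = R_s‖R_g = (55.4 × 330)/385.4 = 47.44 kΩ.
The fractional drop is R_th/(R_th + R_L); requiring this ≤ 0.0590 gives R_L ≥ R_th(1/0.0590 − 1) = 47.44 × 15.95 = 757 kΩ.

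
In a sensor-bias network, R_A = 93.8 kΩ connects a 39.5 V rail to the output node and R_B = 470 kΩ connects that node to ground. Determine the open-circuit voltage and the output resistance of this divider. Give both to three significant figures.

V_th is the open-circuit tap voltage: 39.5 × 470/(93.8 + 470) = 32.9 V.
With the supply zeroed, R_A and R_B appear in parallel from the tap: R_th = R_A‖R_B = (93.8 × 470)/563.8 = 78.2 kΩ.

V_th = 32.9 V, R_th = 78.2 kΩ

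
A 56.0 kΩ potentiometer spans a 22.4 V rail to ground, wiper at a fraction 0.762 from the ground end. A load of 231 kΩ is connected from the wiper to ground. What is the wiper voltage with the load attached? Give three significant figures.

The wiper splits the pot into (1−α)R = 13.33 kΩ above and αR = 42.67 kΩ below.
Lower section ‖ load = 36.02 kΩ.
V_wiper = 22.4 × 36.02/(13.33 + 36.02) = 16.3 V.

V ≈ 16.3 V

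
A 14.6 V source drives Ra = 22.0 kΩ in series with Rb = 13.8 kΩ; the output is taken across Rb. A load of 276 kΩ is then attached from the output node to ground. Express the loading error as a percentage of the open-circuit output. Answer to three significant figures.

2.98 %

The divider's output (Thévenin) resistance is Ra‖Rb = 8.480 kΩ.
Fractional drop under load = R_th/(R_th + R_L) = 8.480 / (8.480 + 276) = 0.02981.
So the output falls by 2.98 %.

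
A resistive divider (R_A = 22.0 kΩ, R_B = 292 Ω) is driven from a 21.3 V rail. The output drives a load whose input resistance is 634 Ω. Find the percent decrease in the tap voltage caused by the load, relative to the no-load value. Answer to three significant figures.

The divider's output (Thévenin) resistance is R_A‖R_B = 288.2 Ω.
Fractional drop under load = R_th/(R_th + R_L) = 288.2 / (288.2 + 634) = 0.3125.
So the output falls by 31.2 %.

31.2 %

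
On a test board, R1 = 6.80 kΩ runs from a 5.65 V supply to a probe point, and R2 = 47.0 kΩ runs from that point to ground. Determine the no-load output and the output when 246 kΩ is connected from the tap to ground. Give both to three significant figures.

Unloaded: 4.94 V; loaded: 4.82 V

Open-circuit: V = 5.65 × 47.0/(6.80 + 47.0) = 4.94 V.
With the load, R2 becomes R2‖R_L = 39.46 kΩ, so V = 5.65 × 39.46/46.26 = 4.82 V.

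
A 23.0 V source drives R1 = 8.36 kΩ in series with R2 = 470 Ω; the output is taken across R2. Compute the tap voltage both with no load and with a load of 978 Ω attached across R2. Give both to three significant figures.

Unloaded: 1.22 V; loaded: 0.841 V

Open-circuit: V = 23.0 × 470/(8360 + 470) = 1.22 V.
With the load, R2 becomes R2‖R_L = 317.4 Ω, so V = 23.0 × 317.4/8677 = 0.841 V.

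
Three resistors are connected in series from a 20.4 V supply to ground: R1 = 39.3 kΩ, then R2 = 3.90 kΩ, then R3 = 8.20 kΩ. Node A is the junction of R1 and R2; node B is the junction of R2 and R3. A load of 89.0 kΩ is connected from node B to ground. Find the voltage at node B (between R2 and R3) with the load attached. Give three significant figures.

V ≈ 3.02 V

At node B, R3 is in parallel with the load: R3‖R_L = 7.508 kΩ.
Below node A the resistance is R2 + (R3‖R_L) = 11.41 kΩ, so V_A = 20.4 × 11.41/50.71 = 4.590 V.
Then V_B = V_A × (R3‖R_L)/(R2 + R3‖R_L) = 4.590 × 7.508/11.41 = 3.02 V.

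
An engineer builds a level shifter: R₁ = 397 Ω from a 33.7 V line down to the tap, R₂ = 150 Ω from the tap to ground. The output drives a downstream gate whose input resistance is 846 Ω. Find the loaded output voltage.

The load sits in parallel with R₂: R₂‖R_L = (150 × 846) / (150 + 846) = 127.4 Ω.
V_out = 33.7 × 127.4 / (397 + 127.4) = 33.7 × 127.4/524.4 = 8.19 V.

V_out ≈ 8.19 V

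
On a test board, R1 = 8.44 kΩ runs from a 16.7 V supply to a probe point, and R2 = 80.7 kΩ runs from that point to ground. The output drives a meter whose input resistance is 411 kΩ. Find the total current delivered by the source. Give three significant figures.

R2‖R_L = 67.46 kΩ, so the source sees R1 + R2‖R_L = 75.90 kΩ.
I = 16.7 V / 75.90 kΩ = 0.220 mA.

I ≈ 0.220 mA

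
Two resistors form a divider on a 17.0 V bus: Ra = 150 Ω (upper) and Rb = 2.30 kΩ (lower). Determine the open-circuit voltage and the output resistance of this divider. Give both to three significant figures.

V_th = 16.0 V, R_th = 141 Ω

V_th is the open-circuit tap voltage: 17.0 × 2300/(150 + 2300) = 16.0 V.
With the supply zeroed, Ra and Rb appear in parallel from the tap: R_th = Ra‖Rb = (150 × 2300)/2450 = 141 Ω.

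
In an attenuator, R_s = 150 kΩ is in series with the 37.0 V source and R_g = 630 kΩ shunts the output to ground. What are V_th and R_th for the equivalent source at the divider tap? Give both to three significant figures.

V_th is the open-circuit tap voltage: 37.0 × 630/(150 + 630) = 29.9 V.
With the supply zeroed, R_s and R_g appear in parallel from the tap: R_th = R_s‖R_g = (150 × 630)/780.0 = 121 kΩ.

V_th = 29.9 V, R_th = 121 kΩ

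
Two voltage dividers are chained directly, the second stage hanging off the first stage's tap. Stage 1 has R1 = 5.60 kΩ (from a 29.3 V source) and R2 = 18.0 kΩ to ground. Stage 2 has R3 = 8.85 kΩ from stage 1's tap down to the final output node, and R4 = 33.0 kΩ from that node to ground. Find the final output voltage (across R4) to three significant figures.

Stage 2 presents R3+R4 = 41.85 kΩ as a load on stage 1's tap.
Stage 1's lower leg becomes R2‖(R3+R4) = 12.59 kΩ, so V_mid = 29.3 × 12.59/18.19 = 20.28 V.
Stage 2 is itself unloaded: V_out = V_mid × R4/(R3+R4) = 20.28 × 33.0/41.85 = 16.0 V.

V_out ≈ 16.0 V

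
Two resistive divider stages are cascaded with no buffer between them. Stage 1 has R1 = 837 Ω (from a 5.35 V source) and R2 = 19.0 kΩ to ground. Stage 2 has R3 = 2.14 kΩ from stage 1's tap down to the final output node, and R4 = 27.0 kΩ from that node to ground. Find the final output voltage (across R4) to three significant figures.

V_out ≈ 4.62 V

Stage 2 presents R3+R4 = 29140 Ω as a load on stage 1's tap.
Stage 1's lower leg becomes R2‖(R3+R4) = 11500 Ω, so V_mid = 5.35 × 11500/12340 = 4.987 V.
Stage 2 is itself unloaded: V_out = V_mid × R4/(R3+R4) = 4.987 × 27000/29140 = 4.62 V.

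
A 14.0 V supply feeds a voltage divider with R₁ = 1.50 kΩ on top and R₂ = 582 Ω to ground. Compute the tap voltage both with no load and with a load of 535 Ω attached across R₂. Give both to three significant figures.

Open-circuit: V = 14.0 × 582/(1500 + 582) = 3.91 V.
With the load, R₂ becomes R₂‖R_L = 278.8 Ω, so V = 14.0 × 278.8/1779 = 2.19 V.

Unloaded: 3.91 V; loaded: 2.19 V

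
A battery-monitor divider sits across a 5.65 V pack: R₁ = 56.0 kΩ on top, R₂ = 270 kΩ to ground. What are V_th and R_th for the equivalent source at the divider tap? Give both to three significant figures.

V_th is the open-circuit tap voltage: 5.65 × 270/(56.0 + 270) = 4.68 V.
With the supply zeroed, R₁ and R₂ appear in parallel from the tap: R_th = R₁‖R₂ = (56.0 × 270)/326.0 = 46.4 kΩ.

V_th = 4.68 V, R_th = 46.4 kΩ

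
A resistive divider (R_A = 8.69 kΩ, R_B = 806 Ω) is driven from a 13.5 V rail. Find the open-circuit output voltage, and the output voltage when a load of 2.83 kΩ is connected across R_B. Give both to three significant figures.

Unloaded: 1.15 V; loaded: 0.909 V

Open-circuit: V = 13.5 × 806/(8690 + 806) = 1.15 V.
With the load, R_B becomes R_B‖R_L = 627.3 Ω, so V = 13.5 × 627.3/9317 = 0.909 V.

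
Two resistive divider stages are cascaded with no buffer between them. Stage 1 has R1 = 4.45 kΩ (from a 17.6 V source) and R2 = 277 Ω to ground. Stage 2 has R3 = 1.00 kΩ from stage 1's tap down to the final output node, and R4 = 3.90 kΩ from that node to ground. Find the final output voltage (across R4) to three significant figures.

Stage 2 presents R3+R4 = 4900 Ω as a load on stage 1's tap.
Stage 1's lower leg becomes R2‖(R3+R4) = 262.2 Ω, so V_mid = 17.6 × 262.2/4712 = 0.9792 V.
Stage 2 is itself unloaded: V_out = V_mid × R4/(R3+R4) = 0.9792 × 3900/4900 = 0.779 V.

V_out ≈ 0.779 V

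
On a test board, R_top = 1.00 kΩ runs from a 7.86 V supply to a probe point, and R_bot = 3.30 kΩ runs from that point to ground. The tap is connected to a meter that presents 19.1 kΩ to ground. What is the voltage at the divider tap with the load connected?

The load sits in parallel with R_bot: R_bot‖R_L = (3.30 × 19.1) / (3.30 + 19.1) = 2.814 kΩ.
V_out = 7.86 × 2.814 / (1.00 + 2.814) = 7.86 × 2.814/3.814 = 5.80 V.

V_out ≈ 5.80 V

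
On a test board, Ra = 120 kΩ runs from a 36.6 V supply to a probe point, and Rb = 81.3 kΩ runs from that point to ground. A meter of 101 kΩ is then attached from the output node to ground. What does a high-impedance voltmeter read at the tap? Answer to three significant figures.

V_out ≈ 9.99 V

The load sits in parallel with Rb: Rb‖R_L = (81.3 × 101) / (81.3 + 101) = 45.04 kΩ.
V_out = 36.6 × 45.04 / (120 + 45.04) = 36.6 × 45.04/165.0 = 9.99 V.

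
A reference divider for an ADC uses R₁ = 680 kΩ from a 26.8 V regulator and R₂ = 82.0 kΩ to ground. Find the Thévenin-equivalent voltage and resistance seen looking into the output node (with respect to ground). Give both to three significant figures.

V_th is the open-circuit tap voltage: 26.8 × 82.0/(680 + 82.0) = 2.88 V.
With the supply zeroed, R₁ and R₂ appear in parallel from the tap: R_th = R₁‖R₂ = (680 × 82.0)/762.0 = 73.2 kΩ.

V_th = 2.88 V, R_th = 73.2 kΩ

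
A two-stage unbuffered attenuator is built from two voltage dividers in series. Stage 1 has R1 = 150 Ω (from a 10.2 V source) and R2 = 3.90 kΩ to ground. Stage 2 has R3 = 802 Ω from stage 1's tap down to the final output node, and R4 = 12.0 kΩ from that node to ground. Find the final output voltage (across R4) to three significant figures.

Stage 2 presents R3+R4 = 12800 Ω as a load on stage 1's tap.
Stage 1's lower leg becomes R2‖(R3+R4) = 2989 Ω, so V_mid = 10.2 × 2989/3139 = 9.713 V.
Stage 2 is itself unloaded: V_out = V_mid × R4/(R3+R4) = 9.713 × 12000/12800 = 9.10 V.

V_out ≈ 9.10 V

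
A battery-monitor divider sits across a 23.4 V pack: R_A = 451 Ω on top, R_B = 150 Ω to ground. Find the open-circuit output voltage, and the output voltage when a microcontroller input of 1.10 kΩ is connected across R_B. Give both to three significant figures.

Unloaded: 5.84 V; loaded: 5.30 V

Open-circuit: V = 23.4 × 150/(451 + 150) = 5.84 V.
With the load, R_B becomes R_B‖R_L = 132.0 Ω, so V = 23.4 × 132.0/583.0 = 5.30 V.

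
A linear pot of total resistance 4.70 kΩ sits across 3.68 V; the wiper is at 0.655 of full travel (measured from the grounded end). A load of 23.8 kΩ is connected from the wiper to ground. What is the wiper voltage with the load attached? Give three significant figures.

V ≈ 2.31 V

The wiper splits the pot into (1−α)R = 1.621 kΩ above and αR = 3.079 kΩ below.
Lower section ‖ load = 2.726 kΩ.
V_wiper = 3.68 × 2.726/(1.621 + 2.726) = 2.31 V.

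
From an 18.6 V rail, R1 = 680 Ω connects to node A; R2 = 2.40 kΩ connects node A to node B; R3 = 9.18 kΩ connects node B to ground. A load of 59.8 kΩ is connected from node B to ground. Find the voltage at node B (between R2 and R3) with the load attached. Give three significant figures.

At node B, R3 is in parallel with the load: R3‖R_L = 7958 Ω.
Below node A the resistance is R2 + (R3‖R_L) = 10360 Ω, so V_A = 18.6 × 10360/11040 = 17.45 V.
Then V_B = V_A × (R3‖R_L)/(R2 + R3‖R_L) = 17.45 × 7958/10360 = 13.4 V.

V ≈ 13.4 V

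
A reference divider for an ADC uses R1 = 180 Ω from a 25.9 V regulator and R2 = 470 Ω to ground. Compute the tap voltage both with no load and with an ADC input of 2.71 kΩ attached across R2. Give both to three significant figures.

Open-circuit: V = 25.9 × 470/(180 + 470) = 18.7 V.
With the load, R2 becomes R2‖R_L = 400.5 Ω, so V = 25.9 × 400.5/580.5 = 17.9 V.

Unloaded: 18.7 V; loaded: 17.9 V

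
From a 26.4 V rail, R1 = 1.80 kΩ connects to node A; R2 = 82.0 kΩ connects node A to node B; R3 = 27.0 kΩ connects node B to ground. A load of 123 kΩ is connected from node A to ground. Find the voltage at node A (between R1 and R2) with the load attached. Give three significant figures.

V ≈ 25.6 V

Below node A the series string R2+R3 = 109.0 kΩ sits in parallel with the 123 kΩ load: 57.79 kΩ.
V_A = 26.4 × 57.79/(1.80 + 57.79) = 25.6 V.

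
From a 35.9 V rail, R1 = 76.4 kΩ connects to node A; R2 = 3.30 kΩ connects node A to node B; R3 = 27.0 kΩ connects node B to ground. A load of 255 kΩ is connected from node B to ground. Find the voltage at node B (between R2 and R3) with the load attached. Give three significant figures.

At node B, R3 is in parallel with the load: R3‖R_L = 24.41 kΩ.
Below node A the resistance is R2 + (R3‖R_L) = 27.71 kΩ, so V_A = 35.9 × 27.71/104.1 = 9.556 V.
Then V_B = V_A × (R3‖R_L)/(R2 + R3‖R_L) = 9.556 × 24.41/27.71 = 8.42 V.

V ≈ 8.42 V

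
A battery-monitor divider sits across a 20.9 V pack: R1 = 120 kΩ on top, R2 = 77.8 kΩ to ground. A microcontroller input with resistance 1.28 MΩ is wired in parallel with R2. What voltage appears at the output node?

The load sits in parallel with R2: R2‖R_L = (77.8 × 1280) / (77.8 + 1280) = 73.34 kΩ.
V_out = 20.9 × 73.34 / (120 + 73.34) = 20.9 × 73.34/193.3 = 7.93 V.

V_out ≈ 7.93 V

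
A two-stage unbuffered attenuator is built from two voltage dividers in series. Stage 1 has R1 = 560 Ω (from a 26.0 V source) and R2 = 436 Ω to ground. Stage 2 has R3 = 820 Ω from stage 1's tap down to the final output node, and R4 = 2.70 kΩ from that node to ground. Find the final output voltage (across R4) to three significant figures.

Stage 2 presents R3+R4 = 3520 Ω as a load on stage 1's tap.
Stage 1's lower leg becomes R2‖(R3+R4) = 387.9 Ω, so V_mid = 26.0 × 387.9/947.9 = 10.64 V.
Stage 2 is itself unloaded: V_out = V_mid × R4/(R3+R4) = 10.64 × 2700/3520 = 8.16 V.

V_out ≈ 8.16 V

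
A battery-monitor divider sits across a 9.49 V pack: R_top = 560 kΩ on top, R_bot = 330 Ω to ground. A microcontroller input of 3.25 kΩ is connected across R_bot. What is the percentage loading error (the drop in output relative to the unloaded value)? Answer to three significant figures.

Unloaded V = 9.49 × 330/560300 = 0.0055890 V.
Loaded: R_bot‖R_L = 299.6 Ω, giving V = 9.49 × 299.6/560300 = 0.0050741 V.
Drop = (0.0055890 − 0.0050741) / 0.0055890 = 9.21 %.

9.21 %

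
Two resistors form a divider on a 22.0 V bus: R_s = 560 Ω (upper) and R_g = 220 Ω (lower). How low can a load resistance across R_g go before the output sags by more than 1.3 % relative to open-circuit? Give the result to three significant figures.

R_L(min) ≈ 12.0 kΩ

Output resistance R_th = R_s‖R_g = (560 × 220)/780.0 = 157.9 Ω.
The fractional drop is R_th/(R_th + R_L); requiring this ≤ 0.0130 gives R_L ≥ R_th(1/0.0130 − 1) = 157.9 × 75.92 = 12.0 kΩ.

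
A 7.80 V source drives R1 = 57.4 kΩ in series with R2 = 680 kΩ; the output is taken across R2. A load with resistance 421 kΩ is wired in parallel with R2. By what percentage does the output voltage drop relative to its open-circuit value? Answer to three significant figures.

11.2 %

Unloaded V = 7.80 × 680/737.4 = 7.1928 V.
Loaded: R2‖R_L = 260.0 kΩ, giving V = 7.80 × 260.0/317.4 = 6.3895 V.
Drop = (7.1928 − 6.3895) / 7.1928 = 11.2 %.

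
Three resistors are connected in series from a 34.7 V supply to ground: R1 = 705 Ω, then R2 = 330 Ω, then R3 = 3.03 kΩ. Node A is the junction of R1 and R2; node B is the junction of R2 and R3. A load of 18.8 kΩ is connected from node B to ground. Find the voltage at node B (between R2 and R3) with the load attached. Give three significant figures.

At node B, R3 is in parallel with the load: R3‖R_L = 2609 Ω.
Below node A the resistance is R2 + (R3‖R_L) = 2939 Ω, so V_A = 34.7 × 2939/3644 = 27.99 V.
Then V_B = V_A × (R3‖R_L)/(R2 + R3‖R_L) = 27.99 × 2609/2939 = 24.8 V.

V ≈ 24.8 V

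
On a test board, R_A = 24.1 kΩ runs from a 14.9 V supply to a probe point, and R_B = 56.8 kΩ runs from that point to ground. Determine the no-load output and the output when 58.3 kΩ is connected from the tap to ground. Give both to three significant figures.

Unloaded: 10.5 V; loaded: 8.11 V

Open-circuit: V = 14.9 × 56.8/(24.1 + 56.8) = 10.5 V.
With the load, R_B becomes R_B‖R_L = 28.77 kΩ, so V = 14.9 × 28.77/52.87 = 8.11 V.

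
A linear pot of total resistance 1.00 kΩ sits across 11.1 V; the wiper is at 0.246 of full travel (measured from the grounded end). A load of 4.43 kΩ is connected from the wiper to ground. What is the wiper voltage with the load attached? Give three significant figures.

V ≈ 2.62 V

The wiper splits the pot into (1−α)R = 754.0 Ω above and αR = 246.0 Ω below.
Lower section ‖ load = 233.1 Ω.
V_wiper = 11.1 × 233.1/(754.0 + 233.1) = 2.62 V.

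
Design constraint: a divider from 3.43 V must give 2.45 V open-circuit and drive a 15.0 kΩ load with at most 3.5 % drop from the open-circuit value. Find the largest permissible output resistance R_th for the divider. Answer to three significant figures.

Loading drop = R_th/(R_th + R_L) ≤ 0.0350, so R_th ≤ R_L · ε/(1−ε) = 15.0 kΩ × 0.0350/0.9650 = 544 Ω.

R_th ≤ 544 Ω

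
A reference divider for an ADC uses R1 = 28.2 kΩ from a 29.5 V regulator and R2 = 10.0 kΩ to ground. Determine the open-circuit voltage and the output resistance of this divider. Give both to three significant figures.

V_th is the open-circuit tap voltage: 29.5 × 10.0/(28.2 + 10.0) = 7.72 V.
With the supply zeroed, R1 and R2 appear in parallel from the tap: R_th = R1‖R2 = (28.2 × 10.0)/38.20 = 7.38 kΩ.

V_th = 7.72 V, R_th = 7.38 kΩ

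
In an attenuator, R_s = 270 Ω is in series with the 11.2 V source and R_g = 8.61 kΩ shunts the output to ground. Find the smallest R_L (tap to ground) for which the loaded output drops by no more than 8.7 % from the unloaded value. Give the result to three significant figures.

Output resistance R_th = R_s‖R_g = (270 × 8610)/8880 = 261.8 Ω.
The fractional drop is R_th/(R_th + R_L); requiring this ≤ 0.0870 gives R_L ≥ R_th(1/0.0870 − 1) = 261.8 × 10.49 = 2.75 kΩ.

R_L(min) ≈ 2.75 kΩ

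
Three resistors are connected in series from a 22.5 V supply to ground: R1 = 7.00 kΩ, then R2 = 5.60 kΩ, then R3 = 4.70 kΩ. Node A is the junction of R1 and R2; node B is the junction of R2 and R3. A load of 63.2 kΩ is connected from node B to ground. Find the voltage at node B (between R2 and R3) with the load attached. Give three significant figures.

V ≈ 5.80 V

At node B, R3 is in parallel with the load: R3‖R_L = 4.375 kΩ.
Below node A the resistance is R2 + (R3‖R_L) = 9.975 kΩ, so V_A = 22.5 × 9.975/16.97 = 13.22 V.
Then V_B = V_A × (R3‖R_L)/(R2 + R3‖R_L) = 13.22 × 4.375/9.975 = 5.80 V.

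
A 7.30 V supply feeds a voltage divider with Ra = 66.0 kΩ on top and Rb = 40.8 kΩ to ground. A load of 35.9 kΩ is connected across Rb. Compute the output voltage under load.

The load sits in parallel with Rb: Rb‖R_L = (40.8 × 35.9) / (40.8 + 35.9) = 19.10 kΩ.
V_out = 7.30 × 19.10 / (66.0 + 19.10) = 7.30 × 19.10/85.10 = 1.64 V.

V_out ≈ 1.64 V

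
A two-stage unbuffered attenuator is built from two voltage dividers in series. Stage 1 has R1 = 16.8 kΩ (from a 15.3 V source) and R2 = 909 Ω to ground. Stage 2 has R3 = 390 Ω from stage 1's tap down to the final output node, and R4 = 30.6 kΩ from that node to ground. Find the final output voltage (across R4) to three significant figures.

V_out ≈ 0.754 V

Stage 2 presents R3+R4 = 30990 Ω as a load on stage 1's tap.
Stage 1's lower leg becomes R2‖(R3+R4) = 883.1 Ω, so V_mid = 15.3 × 883.1/17680 = 0.7641 V.
Stage 2 is itself unloaded: V_out = V_mid × R4/(R3+R4) = 0.7641 × 30600/30990 = 0.754 V.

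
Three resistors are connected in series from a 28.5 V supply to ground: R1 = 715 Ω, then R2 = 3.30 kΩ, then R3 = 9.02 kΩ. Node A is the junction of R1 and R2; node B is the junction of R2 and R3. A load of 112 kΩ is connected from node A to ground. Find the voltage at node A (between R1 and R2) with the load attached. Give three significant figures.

Below node A the series string R2+R3 = 12320 Ω sits in parallel with the 112000 Ω load: 11100 Ω.
V_A = 28.5 × 11100/(715 + 11100) = 26.8 V.

V ≈ 26.8 V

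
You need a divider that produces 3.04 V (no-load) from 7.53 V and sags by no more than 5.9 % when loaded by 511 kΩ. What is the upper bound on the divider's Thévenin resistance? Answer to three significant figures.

R_th ≤ 32.0 kΩ

Loading drop = R_th/(R_th + R_L) ≤ 0.0590, so R_th ≤ R_L · ε/(1−ε) = 511 kΩ × 0.0590/0.9410 = 32.0 kΩ.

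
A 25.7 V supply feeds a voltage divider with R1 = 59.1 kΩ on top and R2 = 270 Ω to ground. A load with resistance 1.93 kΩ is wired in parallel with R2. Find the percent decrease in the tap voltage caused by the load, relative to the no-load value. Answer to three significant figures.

12.2 %

Unloaded V = 25.7 × 270/59370 = 0.11688 V.
Loaded: R2‖R_L = 236.9 Ω, giving V = 25.7 × 236.9/59340 = 0.10259 V.
Drop = (0.11688 − 0.10259) / 0.11688 = 12.2 %.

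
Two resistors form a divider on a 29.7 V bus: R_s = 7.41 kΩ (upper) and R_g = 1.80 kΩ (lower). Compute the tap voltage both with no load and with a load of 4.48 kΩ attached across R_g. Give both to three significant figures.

Unloaded: 5.80 V; loaded: 4.39 V

Open-circuit: V = 29.7 × 1.80/(7.41 + 1.80) = 5.80 V.
With the load, R_g becomes R_g‖R_L = 1.284 kΩ, so V = 29.7 × 1.284/8.694 = 4.39 V.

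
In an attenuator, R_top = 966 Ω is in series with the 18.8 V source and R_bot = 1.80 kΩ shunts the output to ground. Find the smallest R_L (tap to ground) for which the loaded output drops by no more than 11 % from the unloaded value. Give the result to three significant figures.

Output resistance R_th = R_top‖R_bot = (966 × 1800)/2766 = 628.6 Ω.
The fractional drop is R_th/(R_th + R_L); requiring this ≤ 0.110 gives R_L ≥ R_th(1/0.110 − 1) = 628.6 × 8.091 = 5.09 kΩ.

R_L(min) ≈ 5.09 kΩ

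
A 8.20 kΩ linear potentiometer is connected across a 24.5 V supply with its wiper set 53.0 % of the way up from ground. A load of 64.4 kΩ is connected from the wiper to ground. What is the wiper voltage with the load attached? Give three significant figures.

V ≈ 12.6 V

The wiper splits the pot into (1−α)R = 3.854 kΩ above and αR = 4.346 kΩ below.
Lower section ‖ load = 4.071 kΩ.
V_wiper = 24.5 × 4.071/(3.854 + 4.071) = 12.6 V.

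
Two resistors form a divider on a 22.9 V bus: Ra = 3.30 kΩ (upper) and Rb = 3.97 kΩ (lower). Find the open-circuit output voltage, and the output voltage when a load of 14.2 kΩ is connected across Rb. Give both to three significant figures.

Open-circuit: V = 22.9 × 3.97/(3.30 + 3.97) = 12.5 V.
With the load, Rb becomes Rb‖R_L = 3.103 kΩ, so V = 22.9 × 3.103/6.403 = 11.1 V.

Unloaded: 12.5 V; loaded: 11.1 V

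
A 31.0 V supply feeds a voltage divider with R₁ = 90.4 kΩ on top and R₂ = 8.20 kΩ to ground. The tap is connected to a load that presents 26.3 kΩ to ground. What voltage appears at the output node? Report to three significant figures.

V_out ≈ 2.00 V

The load sits in parallel with R₂: R₂‖R_L = (8.20 × 26.3) / (8.20 + 26.3) = 6.251 kΩ.
V_out = 31.0 × 6.251 / (90.4 + 6.251) = 31.0 × 6.251/96.65 = 2.00 V.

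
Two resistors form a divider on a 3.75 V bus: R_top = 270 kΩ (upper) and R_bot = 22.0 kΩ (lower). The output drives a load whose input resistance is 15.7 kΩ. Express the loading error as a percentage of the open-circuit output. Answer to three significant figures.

56.4 %

The divider's output (Thévenin) resistance is R_top‖R_bot = 20.34 kΩ.
Fractional drop under load = R_th/(R_th + R_L) = 20.34 / (20.34 + 15.7) = 0.5644.
So the output falls by 56.4 %.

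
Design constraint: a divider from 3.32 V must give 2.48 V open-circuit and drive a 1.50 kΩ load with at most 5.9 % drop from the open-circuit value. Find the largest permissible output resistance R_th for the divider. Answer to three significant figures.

R_th ≤ 94.0 Ω

Loading drop = R_th/(R_th + R_L) ≤ 0.0590, so R_th ≤ R_L · ε/(1−ε) = 1.50 kΩ × 0.0590/0.9410 = 94.0 Ω.
(Any R1, R2 with R2/(R1+R2) = 0.747 and R1‖R2 ≤ 94.0 Ω will meet the spec.)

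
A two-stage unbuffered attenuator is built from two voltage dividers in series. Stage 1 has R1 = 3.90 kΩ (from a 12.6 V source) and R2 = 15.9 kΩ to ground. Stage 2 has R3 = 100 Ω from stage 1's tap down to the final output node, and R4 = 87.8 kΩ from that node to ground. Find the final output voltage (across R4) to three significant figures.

V_out ≈ 9.76 V

Stage 2 presents R3+R4 = 87900 Ω as a load on stage 1's tap.
Stage 1's lower leg becomes R2‖(R3+R4) = 13460 Ω, so V_mid = 12.6 × 13460/17360 = 9.770 V.
Stage 2 is itself unloaded: V_out = V_mid × R4/(R3+R4) = 9.770 × 87800/87900 = 9.76 V.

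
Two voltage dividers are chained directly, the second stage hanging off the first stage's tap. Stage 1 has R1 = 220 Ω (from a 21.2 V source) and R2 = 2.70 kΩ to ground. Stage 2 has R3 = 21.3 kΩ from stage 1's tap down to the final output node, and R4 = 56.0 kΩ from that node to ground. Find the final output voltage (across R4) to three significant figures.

V_out ≈ 14.2 V

Stage 2 presents R3+R4 = 77300 Ω as a load on stage 1's tap.
Stage 1's lower leg becomes R2‖(R3+R4) = 2609 Ω, so V_mid = 21.2 × 2609/2829 = 19.55 V.
Stage 2 is itself unloaded: V_out = V_mid × R4/(R3+R4) = 19.55 × 56000/77300 = 14.2 V.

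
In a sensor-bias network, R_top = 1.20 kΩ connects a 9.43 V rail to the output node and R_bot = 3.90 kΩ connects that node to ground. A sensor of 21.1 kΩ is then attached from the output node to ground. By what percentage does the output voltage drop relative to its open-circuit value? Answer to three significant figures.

4.17 %

The divider's output (Thévenin) resistance is R_top‖R_bot = 0.9176 kΩ.
Fractional drop under load = R_th/(R_th + R_L) = 0.9176 / (0.9176 + 21.1) = 0.04168.
So the output falls by 4.17 %.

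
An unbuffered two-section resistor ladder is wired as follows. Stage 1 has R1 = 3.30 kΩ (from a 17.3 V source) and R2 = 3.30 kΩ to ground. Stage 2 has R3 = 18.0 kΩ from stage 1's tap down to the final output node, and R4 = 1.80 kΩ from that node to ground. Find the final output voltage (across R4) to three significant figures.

Stage 2 presents R3+R4 = 19.80 kΩ as a load on stage 1's tap.
Stage 1's lower leg becomes R2‖(R3+R4) = 2.829 kΩ, so V_mid = 17.3 × 2.829/6.129 = 7.985 V.
Stage 2 is itself unloaded: V_out = V_mid × R4/(R3+R4) = 7.985 × 1.80/19.80 = 0.726 V.

V_out ≈ 0.726 V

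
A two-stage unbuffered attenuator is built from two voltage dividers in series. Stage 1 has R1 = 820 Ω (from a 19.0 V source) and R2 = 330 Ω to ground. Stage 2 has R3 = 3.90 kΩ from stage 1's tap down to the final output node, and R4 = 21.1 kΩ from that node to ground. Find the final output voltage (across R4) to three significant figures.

V_out ≈ 4.56 V

Stage 2 presents R3+R4 = 25000 Ω as a load on stage 1's tap.
Stage 1's lower leg becomes R2‖(R3+R4) = 325.7 Ω, so V_mid = 19.0 × 325.7/1146 = 5.401 V.
Stage 2 is itself unloaded: V_out = V_mid × R4/(R3+R4) = 5.401 × 21100/25000 = 4.56 V.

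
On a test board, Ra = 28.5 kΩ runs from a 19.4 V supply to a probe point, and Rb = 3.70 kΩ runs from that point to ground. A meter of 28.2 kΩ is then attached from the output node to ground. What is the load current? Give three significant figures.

Rb‖R_L = 3.271 kΩ; V_out = 19.4 × 3.271/31.77 = 1.997 V.
I_L = V_out / R_L = 1.997 / 28.2 kΩ = 0.0708 mA.

I_L ≈ 0.0708 mA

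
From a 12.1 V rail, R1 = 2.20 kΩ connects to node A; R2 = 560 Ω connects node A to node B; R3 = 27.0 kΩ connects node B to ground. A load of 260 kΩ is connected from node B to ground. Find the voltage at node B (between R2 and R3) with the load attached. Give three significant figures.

At node B, R3 is in parallel with the load: R3‖R_L = 24460 Ω.
Below node A the resistance is R2 + (R3‖R_L) = 25020 Ω, so V_A = 12.1 × 25020/27220 = 11.12 V.
Then V_B = V_A × (R3‖R_L)/(R2 + R3‖R_L) = 11.12 × 24460/25020 = 10.9 V.

V ≈ 10.9 V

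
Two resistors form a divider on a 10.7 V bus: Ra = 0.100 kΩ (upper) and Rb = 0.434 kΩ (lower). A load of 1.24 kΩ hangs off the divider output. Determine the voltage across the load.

The load sits in parallel with Rb: Rb‖R_L = (434 × 1240) / (434 + 1240) = 321.5 Ω.
V_out = 10.7 × 321.5 / (100 + 321.5) = 10.7 × 321.5/421.5 = 8.16 V.
(Unloaded it would have been 8.70 V.)

V_out ≈ 8.16 V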